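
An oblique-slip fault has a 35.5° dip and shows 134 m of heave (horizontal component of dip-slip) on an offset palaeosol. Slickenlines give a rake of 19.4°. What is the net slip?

496 m

dip-slip = heave / cos(dip) = 134 / cos(35.5°) = 164.6 m
net slip = dip-slip / sin(rake) = 164.6 / sin(19.4°) = 496 m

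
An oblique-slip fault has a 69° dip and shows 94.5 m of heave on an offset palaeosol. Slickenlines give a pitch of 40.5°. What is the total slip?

406 m

dip-slip = heave / cos(dip) = 94.5 / cos(69°) = 263.7 m
net slip = dip-slip / sin(rake) = 263.7 / sin(40.5°) = 406 m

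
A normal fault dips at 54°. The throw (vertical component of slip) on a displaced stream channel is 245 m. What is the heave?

178 m

heave = throw / tan(dip) = 245 / tan(54°) = 178 m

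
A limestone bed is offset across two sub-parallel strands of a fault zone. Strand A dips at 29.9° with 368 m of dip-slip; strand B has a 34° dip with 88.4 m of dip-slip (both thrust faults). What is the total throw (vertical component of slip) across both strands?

233 m

throw_A = 368 × sin(29.9°) = 183.4 m
throw_B = 88.4 × sin(34°) = 49.43 m
total = 183.4 + 49.43 = 233 m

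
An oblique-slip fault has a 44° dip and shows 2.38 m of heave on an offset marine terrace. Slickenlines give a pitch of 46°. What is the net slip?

dip-slip = heave / cos(dip) = 2.38 / cos(44°) = 3.309 m
net slip = dip-slip / sin(rake) = 3.309 / sin(46°) = 4.60 m

4.60 m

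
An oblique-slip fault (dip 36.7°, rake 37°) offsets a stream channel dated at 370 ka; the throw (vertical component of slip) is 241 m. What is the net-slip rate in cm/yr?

0.181 cm/yr

dip-slip = throw / sin(dip) = 241 / sin(36.7°) = 403.3 m
net slip = dip-slip / sin(rake) = 403.3 / sin(37°) = 670.1 m
rate = 670.1 m / 370 ka = 0.00181 m/yr = 0.181 cm/yr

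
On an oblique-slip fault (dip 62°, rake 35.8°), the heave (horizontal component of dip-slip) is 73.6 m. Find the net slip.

268 m

dip-slip = heave / cos(dip) = 73.6 / cos(62°) = 156.8 m
net slip = dip-slip / sin(rake) = 156.8 / sin(35.8°) = 268 m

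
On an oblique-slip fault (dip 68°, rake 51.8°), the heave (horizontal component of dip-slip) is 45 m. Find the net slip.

dip-slip = heave / cos(dip) = 45 / cos(68°) = 120.1 m
net slip = dip-slip / sin(rake) = 120.1 / sin(51.8°) = 153 m

153 m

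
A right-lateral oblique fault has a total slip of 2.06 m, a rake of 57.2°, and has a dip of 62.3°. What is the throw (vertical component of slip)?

dip-slip = net slip × sin(rake) = 2.06 m × sin(57.2°) = 1.732 m
throw = dip-slip × sin(dip) = 1.732 × sin(62.3°) = 1.53 m

1.53 m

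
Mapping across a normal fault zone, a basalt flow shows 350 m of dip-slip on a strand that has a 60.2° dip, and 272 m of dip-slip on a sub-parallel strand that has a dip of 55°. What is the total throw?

527 m

throw_A = 350 × sin(60.2°) = 303.7 m
throw_B = 272 × sin(55°) = 222.8 m
total = 303.7 + 222.8 = 527 m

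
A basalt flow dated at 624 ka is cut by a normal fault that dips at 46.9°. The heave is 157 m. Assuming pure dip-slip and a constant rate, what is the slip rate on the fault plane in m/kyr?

dip-slip = heave / cos(dip) = 157 m / cos(46.9°) = 229.8 m
rate = 229.8 m / 624 ka = 0.000368 m/yr = 0.368 m/kyr

0.368 m/kyr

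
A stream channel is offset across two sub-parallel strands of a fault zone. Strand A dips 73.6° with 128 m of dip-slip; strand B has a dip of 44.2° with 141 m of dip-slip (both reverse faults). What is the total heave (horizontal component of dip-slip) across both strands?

137 m

heave_A = 128 × cos(73.6°) = 36.14 m
heave_B = 141 × cos(44.2°) = 101.1 m
total = 36.14 + 101.1 = 137 m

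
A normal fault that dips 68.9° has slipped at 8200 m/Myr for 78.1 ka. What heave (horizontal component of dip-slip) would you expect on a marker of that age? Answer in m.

231 m

dip-slip = rate × time = 8200 m/Myr × 78.1 ka = 640.4 m
heave = dip-slip × cos(dip) = 640.4 × cos(68.9°) = 231 m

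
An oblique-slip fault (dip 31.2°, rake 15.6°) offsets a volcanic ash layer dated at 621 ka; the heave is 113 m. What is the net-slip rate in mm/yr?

0.791 mm/yr

dip-slip = heave / cos(dip) = 113 / cos(31.2°) = 132.1 m
net slip = dip-slip / sin(rake) = 132.1 / sin(15.6°) = 491.3 m
rate = 491.3 m / 621 ka = 0.000791 m/yr = 0.791 mm/yr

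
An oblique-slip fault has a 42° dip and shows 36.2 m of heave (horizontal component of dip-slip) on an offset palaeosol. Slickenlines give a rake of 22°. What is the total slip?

dip-slip = heave / cos(dip) = 36.2 / cos(42°) = 48.71 m
net slip = dip-slip / sin(rake) = 48.71 / sin(22°) = 130 m

130 m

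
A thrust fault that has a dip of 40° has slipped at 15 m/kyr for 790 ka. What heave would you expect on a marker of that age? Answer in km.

9.08 km

dip-slip = rate × time = 15 m/kyr × 790 ka = 11850 m
heave = dip-slip × cos(dip) = 11850 × cos(40°) = 9080 m = 9.08 km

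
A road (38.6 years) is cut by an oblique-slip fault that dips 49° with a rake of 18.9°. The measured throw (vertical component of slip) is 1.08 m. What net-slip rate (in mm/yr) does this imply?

dip-slip = throw / sin(dip) = 1.08 / sin(49°) = 1.431 m
net slip = dip-slip / sin(rake) = 1.431 / sin(18.9°) = 4.418 m
rate = 4.418 m / 38.6 years = 0.114 m/yr = 114 mm/yr

114 mm/yr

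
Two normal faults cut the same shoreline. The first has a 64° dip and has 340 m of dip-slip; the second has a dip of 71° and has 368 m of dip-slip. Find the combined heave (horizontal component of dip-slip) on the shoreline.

heave_A = 340 × cos(64°) = 149 m
heave_B = 368 × cos(71°) = 119.8 m
total = 149 + 119.8 = 269 m

269 m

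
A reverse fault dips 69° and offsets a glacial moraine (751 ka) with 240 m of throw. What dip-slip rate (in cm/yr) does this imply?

0.0342 cm/yr

dip-slip = throw / sin(dip) = 240 m / sin(69°) = 257.1 m
rate = 257.1 m / 751 ka = 0.000342 m/yr = 0.0342 cm/yr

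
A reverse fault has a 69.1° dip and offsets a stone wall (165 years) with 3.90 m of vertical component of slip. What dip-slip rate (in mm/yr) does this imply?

dip-slip = throw / sin(dip) = 3.90 m / sin(69.1°) = 4.175 m
rate = 4.175 m / 165 years = 0.0253 m/yr = 25.3 mm/yr

25.3 mm/yr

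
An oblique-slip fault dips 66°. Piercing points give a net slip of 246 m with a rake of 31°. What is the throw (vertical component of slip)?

116 m

dip-slip = net slip × sin(rake) = 246 m × sin(31°) = 126.7 m
throw = dip-slip × sin(dip) = 126.7 × sin(66°) = 116 m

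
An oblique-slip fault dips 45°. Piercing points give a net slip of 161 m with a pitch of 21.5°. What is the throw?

dip-slip = net slip × sin(rake) = 161 m × sin(21.5°) = 59.01 m
throw = dip-slip × sin(dip) = 59.01 × sin(45°) = 41.7 m

41.7 m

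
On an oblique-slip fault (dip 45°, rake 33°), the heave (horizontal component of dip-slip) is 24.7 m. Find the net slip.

dip-slip = heave / cos(dip) = 24.7 / cos(45°) = 34.93 m
net slip = dip-slip / sin(rake) = 34.93 / sin(33°) = 64.1 m

64.1 m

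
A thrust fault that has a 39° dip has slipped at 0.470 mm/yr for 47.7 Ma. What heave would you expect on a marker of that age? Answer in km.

dip-slip = rate × time = 0.470 mm/yr × 47.7 Ma = 22420 m
heave = dip-slip × cos(dip) = 22420 × cos(39°) = 17400 m = 17.4 km

17.4 km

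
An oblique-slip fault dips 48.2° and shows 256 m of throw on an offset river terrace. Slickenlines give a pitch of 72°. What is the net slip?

dip-slip = throw / sin(dip) = 256 / sin(48.2°) = 343.4 m
net slip = dip-slip / sin(rake) = 343.4 / sin(72°) = 361 m

361 m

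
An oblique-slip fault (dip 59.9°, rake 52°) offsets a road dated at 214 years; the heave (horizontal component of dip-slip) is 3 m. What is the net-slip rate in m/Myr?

dip-slip = heave / cos(dip) = 3 / cos(59.9°) = 5.982 m
net slip = dip-slip / sin(rake) = 5.982 / sin(52°) = 7.591 m
rate = 7.591 m / 214 years = 0.0355 m/yr = 35500 m/Myr

35500 m/Myr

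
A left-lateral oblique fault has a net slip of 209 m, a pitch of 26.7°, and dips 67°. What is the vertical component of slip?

dip-slip = net slip × sin(rake) = 209 m × sin(26.7°) = 93.91 m
throw = dip-slip × sin(dip) = 93.91 × sin(67°) = 86.4 m

86.4 m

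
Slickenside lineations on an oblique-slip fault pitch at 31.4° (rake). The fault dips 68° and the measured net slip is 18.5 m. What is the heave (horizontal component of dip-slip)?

dip-slip = net slip × sin(rake) = 18.5 m × sin(31.4°) = 9.639 m
heave = dip-slip × cos(dip) = 9.639 × cos(68°) = 3.61 m

3.61 m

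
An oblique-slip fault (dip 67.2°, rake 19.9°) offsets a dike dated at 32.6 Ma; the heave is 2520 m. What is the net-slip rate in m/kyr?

0.586 m/kyr

dip-slip = heave / cos(dip) = 2520 / cos(67.2°) = 6503 m
net slip = dip-slip / sin(rake) = 6503 / sin(19.9°) = 19110 m
rate = 19110 m / 32.6 Ma = 0.000586 m/yr = 0.586 m/kyr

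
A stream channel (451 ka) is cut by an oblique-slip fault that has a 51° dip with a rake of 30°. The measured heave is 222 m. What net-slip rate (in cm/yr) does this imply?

dip-slip = heave / cos(dip) = 222 / cos(51°) = 352.8 m
net slip = dip-slip / sin(rake) = 352.8 / sin(30°) = 705.5 m
rate = 705.5 m / 451 ka = 0.00156 m/yr = 0.156 cm/yr

0.156 cm/yr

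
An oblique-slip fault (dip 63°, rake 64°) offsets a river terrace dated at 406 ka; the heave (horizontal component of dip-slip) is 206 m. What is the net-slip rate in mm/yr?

dip-slip = heave / cos(dip) = 206 / cos(63°) = 453.8 m
net slip = dip-slip / sin(rake) = 453.8 / sin(64°) = 504.8 m
rate = 504.8 m / 406 ka = 0.00124 m/yr = 1.24 mm/yr

1.24 mm/yr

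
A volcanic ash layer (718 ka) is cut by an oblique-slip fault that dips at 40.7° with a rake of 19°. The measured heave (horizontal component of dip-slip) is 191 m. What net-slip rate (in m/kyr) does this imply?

dip-slip = heave / cos(dip) = 191 / cos(40.7°) = 251.9 m
net slip = dip-slip / sin(rake) = 251.9 / sin(19°) = 773.8 m
rate = 773.8 m / 718 ka = 0.00108 m/yr = 1.08 m/kyr

1.08 m/kyr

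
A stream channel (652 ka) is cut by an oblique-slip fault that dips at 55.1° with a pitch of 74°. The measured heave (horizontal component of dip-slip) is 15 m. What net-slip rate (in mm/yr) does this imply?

dip-slip = heave / cos(dip) = 15 / cos(55.1°) = 26.22 m
net slip = dip-slip / sin(rake) = 26.22 / sin(74°) = 27.27 m
rate = 27.27 m / 652 ka = 0.0000418 m/yr = 0.0418 mm/yr

0.0418 mm/yr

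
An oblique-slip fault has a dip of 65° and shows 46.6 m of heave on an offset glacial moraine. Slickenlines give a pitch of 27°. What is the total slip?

dip-slip = heave / cos(dip) = 46.6 / cos(65°) = 110.3 m
net slip = dip-slip / sin(rake) = 110.3 / sin(27°) = 243 m

243 m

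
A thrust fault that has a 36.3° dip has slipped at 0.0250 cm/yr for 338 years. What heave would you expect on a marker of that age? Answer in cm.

6.81 cm

dip-slip = rate × time = 0.0250 cm/yr × 338 years = 0.08450 m
heave = dip-slip × cos(dip) = 0.08450 × cos(36.3°) = 0.0681 m = 6.81 cm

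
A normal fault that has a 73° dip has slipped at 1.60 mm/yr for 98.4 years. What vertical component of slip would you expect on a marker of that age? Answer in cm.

dip-slip = rate × time = 1.60 mm/yr × 98.4 years = 0.1574 m
throw = dip-slip × sin(dip) = 0.1574 × sin(73°) = 0.151 m = 15.1 cm

15.1 cm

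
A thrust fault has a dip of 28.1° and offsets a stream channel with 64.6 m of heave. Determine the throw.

34.5 m

throw = heave × tan(dip) = 64.6 × tan(28.1°) = 34.5 m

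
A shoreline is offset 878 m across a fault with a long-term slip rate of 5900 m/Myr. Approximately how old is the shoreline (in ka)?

age = offset / rate = 878 m / (5900 m/Myr) = 149000 yr = 149 ka

149 ka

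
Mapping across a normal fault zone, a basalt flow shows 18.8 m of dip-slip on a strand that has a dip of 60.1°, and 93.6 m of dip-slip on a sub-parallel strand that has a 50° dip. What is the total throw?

88 m

throw_A = 18.8 × sin(60.1°) = 16.30 m
throw_B = 93.6 × sin(50°) = 71.70 m
total = 16.30 + 71.70 = 88 m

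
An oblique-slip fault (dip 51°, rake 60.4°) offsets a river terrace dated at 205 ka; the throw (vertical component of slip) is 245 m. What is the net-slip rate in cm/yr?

0.177 cm/yr

dip-slip = throw / sin(dip) = 245 / sin(51°) = 315.3 m
net slip = dip-slip / sin(rake) = 315.3 / sin(60.4°) = 362.6 m
rate = 362.6 m / 205 ka = 0.00177 m/yr = 0.177 cm/yr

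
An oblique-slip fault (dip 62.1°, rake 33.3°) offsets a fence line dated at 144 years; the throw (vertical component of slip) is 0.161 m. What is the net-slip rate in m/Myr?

dip-slip = throw / sin(dip) = 0.161 / sin(62.1°) = 0.1822 m
net slip = dip-slip / sin(rake) = 0.1822 / sin(33.3°) = 0.3318 m
rate = 0.3318 m / 144 years = 0.00230 m/yr = 2300 m/Myr

2300 m/Myr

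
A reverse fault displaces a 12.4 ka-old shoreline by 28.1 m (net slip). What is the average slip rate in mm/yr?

2.27 mm/yr

rate = 28.1 m / 12.4 ka = 0.00227 m/yr = 2.27 mm/yr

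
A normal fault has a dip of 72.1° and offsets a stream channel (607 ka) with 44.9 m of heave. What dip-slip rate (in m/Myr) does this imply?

dip-slip = heave / cos(dip) = 44.9 m / cos(72.1°) = 146.1 m
rate = 146.1 m / 607 ka = 0.000241 m/yr = 241 m/Myr

241 m/Myr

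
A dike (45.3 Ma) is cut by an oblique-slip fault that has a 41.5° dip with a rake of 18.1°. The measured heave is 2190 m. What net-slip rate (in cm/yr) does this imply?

dip-slip = heave / cos(dip) = 2190 / cos(41.5°) = 2924 m
net slip = dip-slip / sin(rake) = 2924 / sin(18.1°) = 9412 m
rate = 9412 m / 45.3 Ma = 0.000208 m/yr = 0.0208 cm/yr

0.0208 cm/yr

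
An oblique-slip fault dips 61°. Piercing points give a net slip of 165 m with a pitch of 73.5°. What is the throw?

dip-slip = net slip × sin(rake) = 165 m × sin(73.5°) = 158.2 m
throw = dip-slip × sin(dip) = 158.2 × sin(61°) = 138 m

138 m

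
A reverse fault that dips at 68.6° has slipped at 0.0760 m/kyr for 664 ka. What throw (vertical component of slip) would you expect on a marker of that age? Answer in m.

47 m

dip-slip = rate × time = 0.0760 m/kyr × 664 ka = 50.46 m
throw = dip-slip × sin(dip) = 50.46 × sin(68.6°) = 47 m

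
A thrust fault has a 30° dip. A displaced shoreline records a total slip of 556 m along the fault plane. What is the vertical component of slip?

278 m

throw = dip-slip × sin(dip) = 556 m × sin(30°) = 278 m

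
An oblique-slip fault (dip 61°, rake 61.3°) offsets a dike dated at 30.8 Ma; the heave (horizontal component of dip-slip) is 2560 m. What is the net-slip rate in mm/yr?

dip-slip = heave / cos(dip) = 2560 / cos(61°) = 5280 m
net slip = dip-slip / sin(rake) = 5280 / sin(61.3°) = 6020 m
rate = 6020 m / 30.8 Ma = 0.000195 m/yr = 0.195 mm/yr

0.195 mm/yr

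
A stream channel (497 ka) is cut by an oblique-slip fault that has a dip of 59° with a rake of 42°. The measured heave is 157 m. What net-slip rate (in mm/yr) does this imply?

0.917 mm/yr

dip-slip = heave / cos(dip) = 157 / cos(59°) = 304.8 m
net slip = dip-slip / sin(rake) = 304.8 / sin(42°) = 455.6 m
rate = 455.6 m / 497 ka = 0.000917 m/yr = 0.917 mm/yr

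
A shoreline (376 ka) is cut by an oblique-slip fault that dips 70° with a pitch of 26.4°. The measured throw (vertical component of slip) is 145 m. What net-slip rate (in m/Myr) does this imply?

dip-slip = throw / sin(dip) = 145 / sin(70°) = 154.3 m
net slip = dip-slip / sin(rake) = 154.3 / sin(26.4°) = 347 m
rate = 347 m / 376 ka = 0.000923 m/yr = 923 m/Myr

923 m/Myr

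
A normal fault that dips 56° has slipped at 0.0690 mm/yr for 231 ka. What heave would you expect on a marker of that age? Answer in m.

dip-slip = rate × time = 0.0690 mm/yr × 231 ka = 15.94 m
heave = dip-slip × cos(dip) = 15.94 × cos(56°) = 8.91 m

8.91 m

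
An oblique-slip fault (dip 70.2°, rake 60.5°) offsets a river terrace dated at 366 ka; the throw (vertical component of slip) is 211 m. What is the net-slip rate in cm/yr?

dip-slip = throw / sin(dip) = 211 / sin(70.2°) = 224.3 m
net slip = dip-slip / sin(rake) = 224.3 / sin(60.5°) = 257.7 m
rate = 257.7 m / 366 ka = 0.000704 m/yr = 0.0704 cm/yr

0.0704 cm/yr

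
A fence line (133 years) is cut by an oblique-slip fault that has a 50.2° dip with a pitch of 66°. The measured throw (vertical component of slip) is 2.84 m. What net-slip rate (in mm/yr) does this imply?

dip-slip = throw / sin(dip) = 2.84 / sin(50.2°) = 3.697 m
net slip = dip-slip / sin(rake) = 3.697 / sin(66°) = 4.046 m
rate = 4.046 m / 133 years = 0.0304 m/yr = 30.4 mm/yr

30.4 mm/yr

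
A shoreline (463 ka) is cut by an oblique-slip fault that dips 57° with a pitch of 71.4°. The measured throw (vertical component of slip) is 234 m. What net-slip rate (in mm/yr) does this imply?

0.636 mm/yr

dip-slip = throw / sin(dip) = 234 / sin(57°) = 279 m
net slip = dip-slip / sin(rake) = 279 / sin(71.4°) = 294.4 m
rate = 294.4 m / 463 ka = 0.000636 m/yr = 0.636 mm/yr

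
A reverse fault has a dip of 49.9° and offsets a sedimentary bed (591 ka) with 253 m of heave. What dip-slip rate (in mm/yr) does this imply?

dip-slip = heave / cos(dip) = 253 m / cos(49.9°) = 392.8 m
rate = 392.8 m / 591 ka = 0.000665 m/yr = 0.665 mm/yr

0.665 mm/yr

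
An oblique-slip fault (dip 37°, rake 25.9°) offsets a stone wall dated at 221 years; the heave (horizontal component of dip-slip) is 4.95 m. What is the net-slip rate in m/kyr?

64.2 m/kyr

dip-slip = heave / cos(dip) = 4.95 / cos(37°) = 6.198 m
net slip = dip-slip / sin(rake) = 6.198 / sin(25.9°) = 14.19 m
rate = 14.19 m / 221 years = 0.0642 m/yr = 64.2 m/kyr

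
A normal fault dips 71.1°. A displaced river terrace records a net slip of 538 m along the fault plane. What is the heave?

heave = dip-slip × cos(dip) = 538 m × cos(71.1°) = 174 m

174 m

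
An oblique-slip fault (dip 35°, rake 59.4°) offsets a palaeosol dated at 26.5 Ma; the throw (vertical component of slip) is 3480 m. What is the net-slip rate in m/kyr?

dip-slip = throw / sin(dip) = 3480 / sin(35°) = 6067 m
net slip = dip-slip / sin(rake) = 6067 / sin(59.4°) = 7049 m
rate = 7049 m / 26.5 Ma = 0.000266 m/yr = 0.266 m/kyr

0.266 m/kyr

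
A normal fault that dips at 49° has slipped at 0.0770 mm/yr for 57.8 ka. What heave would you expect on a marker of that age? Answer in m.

2.92 m

dip-slip = rate × time = 0.0770 mm/yr × 57.8 ka = 4.451 m
heave = dip-slip × cos(dip) = 4.451 × cos(49°) = 2.92 m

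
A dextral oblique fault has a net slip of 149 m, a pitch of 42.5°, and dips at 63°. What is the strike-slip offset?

110 m

strike-slip = net slip × cos(rake) = 149 m × cos(42.5°) = 110 m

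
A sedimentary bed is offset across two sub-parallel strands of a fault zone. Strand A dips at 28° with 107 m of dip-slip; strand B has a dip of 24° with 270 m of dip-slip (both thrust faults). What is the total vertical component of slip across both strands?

160 m

throw_A = 107 × sin(28°) = 50.23 m
throw_B = 270 × sin(24°) = 109.8 m
total = 50.23 + 109.8 = 160 m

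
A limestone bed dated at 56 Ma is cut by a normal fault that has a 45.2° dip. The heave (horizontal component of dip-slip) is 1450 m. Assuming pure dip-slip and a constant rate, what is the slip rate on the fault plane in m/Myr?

36.7 m/Myr

dip-slip = heave / cos(dip) = 1450 m / cos(45.2°) = 2058 m
rate = 2058 m / 56 Ma = 0.0000367 m/yr = 36.7 m/Myr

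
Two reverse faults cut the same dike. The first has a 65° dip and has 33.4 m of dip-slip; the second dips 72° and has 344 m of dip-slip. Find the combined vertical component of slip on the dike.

357 m

throw_A = 33.4 × sin(65°) = 30.27 m
throw_B = 344 × sin(72°) = 327.2 m
total = 30.27 + 327.2 = 357 m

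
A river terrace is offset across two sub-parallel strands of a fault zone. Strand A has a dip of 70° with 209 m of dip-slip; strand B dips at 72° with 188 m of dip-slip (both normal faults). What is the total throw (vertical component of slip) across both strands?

throw_A = 209 × sin(70°) = 196.4 m
throw_B = 188 × sin(72°) = 178.8 m
total = 196.4 + 178.8 = 375 m

375 m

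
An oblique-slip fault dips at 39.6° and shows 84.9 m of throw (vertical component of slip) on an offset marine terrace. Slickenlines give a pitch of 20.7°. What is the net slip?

377 m

dip-slip = throw / sin(dip) = 84.9 / sin(39.6°) = 133.2 m
net slip = dip-slip / sin(rake) = 133.2 / sin(20.7°) = 377 m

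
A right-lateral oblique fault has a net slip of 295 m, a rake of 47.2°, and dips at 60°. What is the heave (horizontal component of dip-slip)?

108 m

dip-slip = net slip × sin(rake) = 295 m × sin(47.2°) = 216.5 m
heave = dip-slip × cos(dip) = 216.5 × cos(60°) = 108 m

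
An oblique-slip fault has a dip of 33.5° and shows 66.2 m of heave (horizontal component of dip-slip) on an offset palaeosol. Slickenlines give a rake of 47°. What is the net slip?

109 m

dip-slip = heave / cos(dip) = 66.2 / cos(33.5°) = 79.39 m
net slip = dip-slip / sin(rake) = 79.39 / sin(47°) = 109 m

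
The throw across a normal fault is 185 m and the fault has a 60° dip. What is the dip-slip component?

214 m

dip-slip = throw / sin(dip) = 185 / sin(60°) = 214 m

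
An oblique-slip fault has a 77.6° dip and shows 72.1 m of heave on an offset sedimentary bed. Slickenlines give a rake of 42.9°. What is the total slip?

dip-slip = heave / cos(dip) = 72.1 / cos(77.6°) = 335.8 m
net slip = dip-slip / sin(rake) = 335.8 / sin(42.9°) = 493 m

493 m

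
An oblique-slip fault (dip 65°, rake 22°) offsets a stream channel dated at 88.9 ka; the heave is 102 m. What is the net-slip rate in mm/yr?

dip-slip = heave / cos(dip) = 102 / cos(65°) = 241.4 m
net slip = dip-slip / sin(rake) = 241.4 / sin(22°) = 644.3 m
rate = 644.3 m / 88.9 ka = 0.00725 m/yr = 7.25 mm/yr

7.25 mm/yr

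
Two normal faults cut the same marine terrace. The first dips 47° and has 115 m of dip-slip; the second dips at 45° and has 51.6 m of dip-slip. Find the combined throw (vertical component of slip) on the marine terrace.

121 m

throw_A = 115 × sin(47°) = 84.11 m
throw_B = 51.6 × sin(45°) = 36.49 m
total = 84.11 + 36.49 = 121 m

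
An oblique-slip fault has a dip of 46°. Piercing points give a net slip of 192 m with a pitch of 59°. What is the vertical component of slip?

dip-slip = net slip × sin(rake) = 192 m × sin(59°) = 164.6 m
throw = dip-slip × sin(dip) = 164.6 × sin(46°) = 118 m

118 m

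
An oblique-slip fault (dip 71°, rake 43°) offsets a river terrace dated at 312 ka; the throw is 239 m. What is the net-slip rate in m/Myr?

dip-slip = throw / sin(dip) = 239 / sin(71°) = 252.8 m
net slip = dip-slip / sin(rake) = 252.8 / sin(43°) = 370.6 m
rate = 370.6 m / 312 ka = 0.00119 m/yr = 1190 m/Myr

1190 m/Myr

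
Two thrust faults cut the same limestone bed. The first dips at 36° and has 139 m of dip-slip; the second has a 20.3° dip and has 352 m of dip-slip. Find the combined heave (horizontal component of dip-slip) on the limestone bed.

443 m

heave_A = 139 × cos(36°) = 112.5 m
heave_B = 352 × cos(20.3°) = 330.1 m
total = 112.5 + 330.1 = 443 m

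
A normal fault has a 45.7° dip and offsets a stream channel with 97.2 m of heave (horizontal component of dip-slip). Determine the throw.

99.6 m

throw = heave × tan(dip) = 97.2 × tan(45.7°) = 99.6 m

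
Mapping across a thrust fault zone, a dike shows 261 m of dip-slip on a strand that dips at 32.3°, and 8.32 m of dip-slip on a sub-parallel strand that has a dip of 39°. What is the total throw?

throw_A = 261 × sin(32.3°) = 139.5 m
throw_B = 8.32 × sin(39°) = 5.236 m
total = 139.5 + 5.236 = 145 m

145 m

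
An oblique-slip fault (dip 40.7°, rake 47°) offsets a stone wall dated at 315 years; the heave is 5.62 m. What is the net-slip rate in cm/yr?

dip-slip = heave / cos(dip) = 5.62 / cos(40.7°) = 7.413 m
net slip = dip-slip / sin(rake) = 7.413 / sin(47°) = 10.14 m
rate = 10.14 m / 315 years = 0.0322 m/yr = 3.22 cm/yr

3.22 cm/yr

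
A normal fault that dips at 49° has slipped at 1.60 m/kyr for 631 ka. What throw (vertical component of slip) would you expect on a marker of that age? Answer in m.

762 m

dip-slip = rate × time = 1.60 m/kyr × 631 ka = 1010 m
throw = dip-slip × sin(dip) = 1010 × sin(49°) = 762 m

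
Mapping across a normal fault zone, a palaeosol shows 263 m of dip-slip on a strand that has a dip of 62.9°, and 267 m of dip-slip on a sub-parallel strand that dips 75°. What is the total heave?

189 m

heave_A = 263 × cos(62.9°) = 119.8 m
heave_B = 267 × cos(75°) = 69.10 m
total = 119.8 + 69.10 = 189 m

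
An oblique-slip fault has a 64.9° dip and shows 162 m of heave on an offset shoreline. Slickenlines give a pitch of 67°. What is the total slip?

415 m

dip-slip = heave / cos(dip) = 162 / cos(64.9°) = 381.9 m
net slip = dip-slip / sin(rake) = 381.9 / sin(67°) = 415 m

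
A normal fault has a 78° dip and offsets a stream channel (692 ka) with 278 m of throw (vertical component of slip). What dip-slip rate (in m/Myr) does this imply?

dip-slip = throw / sin(dip) = 278 m / sin(78°) = 284.2 m
rate = 284.2 m / 692 ka = 0.000411 m/yr = 411 m/Myr

411 m/Myr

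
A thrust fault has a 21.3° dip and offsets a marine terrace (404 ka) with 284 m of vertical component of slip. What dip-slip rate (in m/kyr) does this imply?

1.94 m/kyr

dip-slip = throw / sin(dip) = 284 m / sin(21.3°) = 781.8 m
rate = 781.8 m / 404 ka = 0.00194 m/yr = 1.94 m/kyr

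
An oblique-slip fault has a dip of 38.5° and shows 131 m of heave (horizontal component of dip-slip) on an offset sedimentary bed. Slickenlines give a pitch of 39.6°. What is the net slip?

263 m

dip-slip = heave / cos(dip) = 131 / cos(38.5°) = 167.4 m
net slip = dip-slip / sin(rake) = 167.4 / sin(39.6°) = 263 m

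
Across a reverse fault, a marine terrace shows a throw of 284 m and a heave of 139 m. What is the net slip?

316 m

net slip = √(throw² + heave²) = √(284² + 139²) = 316 m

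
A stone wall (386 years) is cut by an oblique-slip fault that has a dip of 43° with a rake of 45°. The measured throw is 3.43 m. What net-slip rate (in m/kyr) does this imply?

dip-slip = throw / sin(dip) = 3.43 / sin(43°) = 5.029 m
net slip = dip-slip / sin(rake) = 5.029 / sin(45°) = 7.113 m
rate = 7.113 m / 386 years = 0.0184 m/yr = 18.4 m/kyr

18.4 m/kyr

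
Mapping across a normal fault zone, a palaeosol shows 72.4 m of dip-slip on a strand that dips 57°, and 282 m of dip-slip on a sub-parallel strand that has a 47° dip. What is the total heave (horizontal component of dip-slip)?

232 m

heave_A = 72.4 × cos(57°) = 39.43 m
heave_B = 282 × cos(47°) = 192.3 m
total = 39.43 + 192.3 = 232 m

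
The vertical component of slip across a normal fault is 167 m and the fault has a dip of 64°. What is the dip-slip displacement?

dip-slip = throw / sin(dip) = 167 / sin(64°) = 186 m

186 m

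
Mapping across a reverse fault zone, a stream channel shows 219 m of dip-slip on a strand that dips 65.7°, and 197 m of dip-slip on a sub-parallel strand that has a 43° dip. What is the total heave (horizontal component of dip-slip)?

heave_A = 219 × cos(65.7°) = 90.12 m
heave_B = 197 × cos(43°) = 144.1 m
total = 90.12 + 144.1 = 234 m

234 m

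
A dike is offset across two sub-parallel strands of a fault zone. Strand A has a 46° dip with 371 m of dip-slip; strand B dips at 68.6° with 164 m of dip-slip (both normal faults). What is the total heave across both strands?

318 m

heave_A = 371 × cos(46°) = 257.7 m
heave_B = 164 × cos(68.6°) = 59.84 m
total = 257.7 + 59.84 = 318 m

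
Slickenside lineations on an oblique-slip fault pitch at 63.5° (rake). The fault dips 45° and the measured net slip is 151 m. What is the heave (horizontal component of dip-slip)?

dip-slip = net slip × sin(rake) = 151 m × sin(63.5°) = 135.1 m
heave = dip-slip × cos(dip) = 135.1 × cos(45°) = 95.6 m

95.6 m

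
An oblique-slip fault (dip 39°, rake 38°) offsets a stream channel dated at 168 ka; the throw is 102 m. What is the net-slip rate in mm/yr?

1.57 mm/yr

dip-slip = throw / sin(dip) = 102 / sin(39°) = 162.1 m
net slip = dip-slip / sin(rake) = 162.1 / sin(38°) = 263.3 m
rate = 263.3 m / 168 ka = 0.00157 m/yr = 1.57 mm/yr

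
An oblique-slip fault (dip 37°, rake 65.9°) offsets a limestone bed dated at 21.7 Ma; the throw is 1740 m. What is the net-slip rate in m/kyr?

dip-slip = throw / sin(dip) = 1740 / sin(37°) = 2891 m
net slip = dip-slip / sin(rake) = 2891 / sin(65.9°) = 3167 m
rate = 3167 m / 21.7 Ma = 0.000146 m/yr = 0.146 m/kyr

0.146 m/kyr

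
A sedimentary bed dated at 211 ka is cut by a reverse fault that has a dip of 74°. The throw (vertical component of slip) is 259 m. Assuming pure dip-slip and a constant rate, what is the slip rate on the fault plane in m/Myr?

dip-slip = throw / sin(dip) = 259 m / sin(74°) = 269.4 m
rate = 269.4 m / 211 ka = 0.00128 m/yr = 1280 m/Myr

1280 m/Myr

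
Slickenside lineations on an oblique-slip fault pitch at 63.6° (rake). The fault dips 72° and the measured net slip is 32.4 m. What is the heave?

8.97 m

dip-slip = net slip × sin(rake) = 32.4 m × sin(63.6°) = 29.02 m
heave = dip-slip × cos(dip) = 29.02 × cos(72°) = 8.97 m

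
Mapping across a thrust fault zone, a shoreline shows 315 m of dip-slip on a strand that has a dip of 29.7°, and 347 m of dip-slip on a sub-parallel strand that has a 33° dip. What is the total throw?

345 m

throw_A = 315 × sin(29.7°) = 156.1 m
throw_B = 347 × sin(33°) = 189 m
total = 156.1 + 189 = 345 m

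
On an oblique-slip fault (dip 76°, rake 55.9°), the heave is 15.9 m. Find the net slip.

dip-slip = heave / cos(dip) = 15.9 / cos(76°) = 65.72 m
net slip = dip-slip / sin(rake) = 65.72 / sin(55.9°) = 79.4 m

79.4 m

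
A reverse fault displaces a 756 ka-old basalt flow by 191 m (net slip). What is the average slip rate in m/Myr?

253 m/Myr

rate = 191 m / 756 ka = 0.000253 m/yr = 253 m/Myr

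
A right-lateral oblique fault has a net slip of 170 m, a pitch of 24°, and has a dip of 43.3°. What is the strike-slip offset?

strike-slip = net slip × cos(rake) = 170 m × cos(24°) = 155 m

155 m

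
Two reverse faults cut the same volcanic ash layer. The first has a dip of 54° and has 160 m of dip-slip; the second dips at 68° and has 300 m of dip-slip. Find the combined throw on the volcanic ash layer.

408 m

throw_A = 160 × sin(54°) = 129.4 m
throw_B = 300 × sin(68°) = 278.2 m
total = 129.4 + 278.2 = 408 m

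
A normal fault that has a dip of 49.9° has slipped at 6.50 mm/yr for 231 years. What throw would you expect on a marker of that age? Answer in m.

dip-slip = rate × time = 6.50 mm/yr × 231 years = 1.501 m
throw = dip-slip × sin(dip) = 1.501 × sin(49.9°) = 1.15 m

1.15 m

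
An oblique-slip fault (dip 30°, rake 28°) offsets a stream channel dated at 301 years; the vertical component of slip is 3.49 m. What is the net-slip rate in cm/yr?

dip-slip = throw / sin(dip) = 3.49 / sin(30°) = 6.980 m
net slip = dip-slip / sin(rake) = 6.980 / sin(28°) = 14.87 m
rate = 14.87 m / 301 years = 0.0494 m/yr = 4.94 cm/yr

4.94 cm/yr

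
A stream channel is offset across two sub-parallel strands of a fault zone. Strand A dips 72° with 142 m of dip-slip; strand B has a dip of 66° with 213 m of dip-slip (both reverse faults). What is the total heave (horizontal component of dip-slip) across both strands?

heave_A = 142 × cos(72°) = 43.88 m
heave_B = 213 × cos(66°) = 86.63 m
total = 43.88 + 86.63 = 131 m

131 m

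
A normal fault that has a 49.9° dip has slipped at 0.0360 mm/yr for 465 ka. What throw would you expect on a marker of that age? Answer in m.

dip-slip = rate × time = 0.0360 mm/yr × 465 ka = 16.74 m
throw = dip-slip × sin(dip) = 16.74 × sin(49.9°) = 12.8 m

12.8 m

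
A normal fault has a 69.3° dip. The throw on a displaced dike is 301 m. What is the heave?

114 m

heave = throw / tan(dip) = 301 / tan(69.3°) = 114 m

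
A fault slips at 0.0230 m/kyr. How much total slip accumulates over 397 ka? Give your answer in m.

9.13 m

slip = rate × time = 0.0230 m/kyr × 397 ka = 9.13 m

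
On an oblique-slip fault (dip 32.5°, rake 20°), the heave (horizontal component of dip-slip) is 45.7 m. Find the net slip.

dip-slip = heave / cos(dip) = 45.7 / cos(32.5°) = 54.19 m
net slip = dip-slip / sin(rake) = 54.19 / sin(20°) = 158 m

158 m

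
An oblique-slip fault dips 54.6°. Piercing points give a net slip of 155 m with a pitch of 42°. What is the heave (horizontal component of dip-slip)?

60.1 m

dip-slip = net slip × sin(rake) = 155 m × sin(42°) = 103.7 m
heave = dip-slip × cos(dip) = 103.7 × cos(54.6°) = 60.1 m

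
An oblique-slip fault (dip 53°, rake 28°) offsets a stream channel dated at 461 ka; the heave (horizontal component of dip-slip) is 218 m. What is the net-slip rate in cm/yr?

dip-slip = heave / cos(dip) = 218 / cos(53°) = 362.2 m
net slip = dip-slip / sin(rake) = 362.2 / sin(28°) = 771.6 m
rate = 771.6 m / 461 ka = 0.00167 m/yr = 0.167 cm/yr

0.167 cm/yr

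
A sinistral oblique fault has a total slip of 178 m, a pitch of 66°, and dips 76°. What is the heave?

39.3 m

dip-slip = net slip × sin(rake) = 178 m × sin(66°) = 162.6 m
heave = dip-slip × cos(dip) = 162.6 × cos(76°) = 39.3 m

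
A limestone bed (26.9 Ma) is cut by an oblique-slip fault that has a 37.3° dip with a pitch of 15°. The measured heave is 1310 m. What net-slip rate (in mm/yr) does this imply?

0.237 mm/yr

dip-slip = heave / cos(dip) = 1310 / cos(37.3°) = 1647 m
net slip = dip-slip / sin(rake) = 1647 / sin(15°) = 6363 m
rate = 6363 m / 26.9 Ma = 0.000237 m/yr = 0.237 mm/yr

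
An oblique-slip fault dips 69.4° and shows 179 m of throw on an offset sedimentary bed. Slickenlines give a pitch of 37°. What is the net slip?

318 m

dip-slip = throw / sin(dip) = 179 / sin(69.4°) = 191.2 m
net slip = dip-slip / sin(rake) = 191.2 / sin(37°) = 318 m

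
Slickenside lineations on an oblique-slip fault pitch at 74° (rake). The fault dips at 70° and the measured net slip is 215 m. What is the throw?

dip-slip = net slip × sin(rake) = 215 m × sin(74°) = 206.7 m
throw = dip-slip × sin(dip) = 206.7 × sin(70°) = 194 m

194 m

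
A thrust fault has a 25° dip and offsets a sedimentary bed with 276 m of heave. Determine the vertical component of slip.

129 m

throw = heave × tan(dip) = 276 × tan(25°) = 129 m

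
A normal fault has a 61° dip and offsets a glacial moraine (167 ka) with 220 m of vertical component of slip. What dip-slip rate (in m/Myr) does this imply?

1510 m/Myr

dip-slip = throw / sin(dip) = 220 m / sin(61°) = 251.5 m
rate = 251.5 m / 167 ka = 0.00151 m/yr = 1510 m/Myr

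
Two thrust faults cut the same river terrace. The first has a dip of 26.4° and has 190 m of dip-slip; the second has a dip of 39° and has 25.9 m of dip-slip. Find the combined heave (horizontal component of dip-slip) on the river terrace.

190 m

heave_A = 190 × cos(26.4°) = 170.2 m
heave_B = 25.9 × cos(39°) = 20.13 m
total = 170.2 + 20.13 = 190 m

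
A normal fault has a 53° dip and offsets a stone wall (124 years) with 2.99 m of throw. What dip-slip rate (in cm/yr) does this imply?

3.02 cm/yr

dip-slip = throw / sin(dip) = 2.99 m / sin(53°) = 3.744 m
rate = 3.744 m / 124 years = 0.0302 m/yr = 3.02 cm/yr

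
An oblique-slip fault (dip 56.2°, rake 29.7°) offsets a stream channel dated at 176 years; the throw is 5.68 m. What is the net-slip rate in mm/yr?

78.4 mm/yr

dip-slip = throw / sin(dip) = 5.68 / sin(56.2°) = 6.835 m
net slip = dip-slip / sin(rake) = 6.835 / sin(29.7°) = 13.80 m
rate = 13.80 m / 176 years = 0.0784 m/yr = 78.4 mm/yr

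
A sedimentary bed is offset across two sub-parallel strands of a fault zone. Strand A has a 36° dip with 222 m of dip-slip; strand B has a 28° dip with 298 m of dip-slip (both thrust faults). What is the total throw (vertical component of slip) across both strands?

throw_A = 222 × sin(36°) = 130.5 m
throw_B = 298 × sin(28°) = 139.9 m
total = 130.5 + 139.9 = 270 m

270 m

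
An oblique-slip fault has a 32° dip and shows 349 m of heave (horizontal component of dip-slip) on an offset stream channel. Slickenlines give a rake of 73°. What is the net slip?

dip-slip = heave / cos(dip) = 349 / cos(32°) = 411.5 m
net slip = dip-slip / sin(rake) = 411.5 / sin(73°) = 430 m

430 m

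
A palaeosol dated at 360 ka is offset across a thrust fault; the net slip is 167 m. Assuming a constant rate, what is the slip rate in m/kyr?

rate = 167 m / 360 ka = 0.000464 m/yr = 0.464 m/kyr

0.464 m/kyr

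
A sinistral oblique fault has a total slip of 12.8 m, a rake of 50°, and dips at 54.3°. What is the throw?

dip-slip = net slip × sin(rake) = 12.8 m × sin(50°) = 9.805 m
throw = dip-slip × sin(dip) = 9.805 × sin(54.3°) = 7.96 m

7.96 m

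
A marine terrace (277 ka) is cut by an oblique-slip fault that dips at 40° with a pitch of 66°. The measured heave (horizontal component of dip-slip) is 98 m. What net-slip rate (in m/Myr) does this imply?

506 m/Myr

dip-slip = heave / cos(dip) = 98 / cos(40°) = 127.9 m
net slip = dip-slip / sin(rake) = 127.9 / sin(66°) = 140 m
rate = 140 m / 277 ka = 0.000506 m/yr = 506 m/Myr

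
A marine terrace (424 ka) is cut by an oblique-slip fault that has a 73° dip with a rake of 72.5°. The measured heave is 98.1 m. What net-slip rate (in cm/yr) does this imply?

0.0830 cm/yr

dip-slip = heave / cos(dip) = 98.1 / cos(73°) = 335.5 m
net slip = dip-slip / sin(rake) = 335.5 / sin(72.5°) = 351.8 m
rate = 351.8 m / 424 ka = 0.000830 m/yr = 0.0830 cm/yr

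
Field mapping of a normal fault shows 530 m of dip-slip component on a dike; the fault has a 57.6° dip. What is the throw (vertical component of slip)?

throw = dip-slip × sin(dip) = 530 m × sin(57.6°) = 447 m

447 m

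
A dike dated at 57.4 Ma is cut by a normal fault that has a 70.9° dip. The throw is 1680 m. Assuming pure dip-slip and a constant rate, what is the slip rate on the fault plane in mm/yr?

dip-slip = throw / sin(dip) = 1680 m / sin(70.9°) = 1778 m
rate = 1778 m / 57.4 Ma = 0.0000310 m/yr = 0.0310 mm/yr

0.0310 mm/yr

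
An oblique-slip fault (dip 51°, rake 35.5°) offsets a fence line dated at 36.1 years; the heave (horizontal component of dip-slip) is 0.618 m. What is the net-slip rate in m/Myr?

dip-slip = heave / cos(dip) = 0.618 / cos(51°) = 0.9820 m
net slip = dip-slip / sin(rake) = 0.9820 / sin(35.5°) = 1.691 m
rate = 1.691 m / 36.1 years = 0.0468 m/yr = 46800 m/Myr

46800 m/Myr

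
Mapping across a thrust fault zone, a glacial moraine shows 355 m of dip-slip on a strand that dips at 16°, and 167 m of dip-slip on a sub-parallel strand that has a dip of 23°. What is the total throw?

163 m

throw_A = 355 × sin(16°) = 97.85 m
throw_B = 167 × sin(23°) = 65.25 m
total = 97.85 + 65.25 = 163 m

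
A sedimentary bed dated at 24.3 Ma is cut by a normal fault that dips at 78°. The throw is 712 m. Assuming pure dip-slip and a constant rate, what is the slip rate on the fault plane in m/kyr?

dip-slip = throw / sin(dip) = 712 m / sin(78°) = 727.9 m
rate = 727.9 m / 24.3 Ma = 0.0000300 m/yr = 0.0300 m/kyr

0.0300 m/kyr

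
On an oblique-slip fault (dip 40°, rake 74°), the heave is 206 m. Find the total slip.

280 m

dip-slip = heave / cos(dip) = 206 / cos(40°) = 268.9 m
net slip = dip-slip / sin(rake) = 268.9 / sin(74°) = 280 m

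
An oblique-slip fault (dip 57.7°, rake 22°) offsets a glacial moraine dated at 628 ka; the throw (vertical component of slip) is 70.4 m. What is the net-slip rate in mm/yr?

0.354 mm/yr

dip-slip = throw / sin(dip) = 70.4 / sin(57.7°) = 83.29 m
net slip = dip-slip / sin(rake) = 83.29 / sin(22°) = 222.3 m
rate = 222.3 m / 628 ka = 0.000354 m/yr = 0.354 mm/yr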